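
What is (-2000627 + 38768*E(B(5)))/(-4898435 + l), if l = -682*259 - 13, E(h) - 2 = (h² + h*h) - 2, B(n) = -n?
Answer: 62227/5075086 ≈ 0.012261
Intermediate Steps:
E(h) = 2*h² (E(h) = 2 + ((h² + h*h) - 2) = 2 + ((h² + h²) - 2) = 2 + (2*h² - 2) = 2 + (-2 + 2*h²) = 2*h²)
l = -176651 (l = -176638 - 13 = -176651)
(-2000627 + 38768*E(B(5)))/(-4898435 + l) = (-2000627 + 38768*(2*(-1*5)²))/(-4898435 - 176651) = (-2000627 + 38768*(2*(-5)²))/(-5075086) = (-2000627 + 38768*(2*25))*(-1/5075086) = (-2000627 + 38768*50)*(-1/5075086) = (-2000627 + 1938400)*(-1/5075086) = -62227*(-1/5075086) = 62227/5075086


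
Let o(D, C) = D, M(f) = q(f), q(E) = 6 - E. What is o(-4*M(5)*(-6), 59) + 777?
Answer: 801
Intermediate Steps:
M(f) = 6 - f
o(-4*M(5)*(-6), 59) + 777 = -4*(6 - 1*5)*(-6) + 777 = -4*(6 - 5)*(-6) + 777 = -4*1*(-6) + 777 = -4*(-6) + 777 = 24 + 777 = 801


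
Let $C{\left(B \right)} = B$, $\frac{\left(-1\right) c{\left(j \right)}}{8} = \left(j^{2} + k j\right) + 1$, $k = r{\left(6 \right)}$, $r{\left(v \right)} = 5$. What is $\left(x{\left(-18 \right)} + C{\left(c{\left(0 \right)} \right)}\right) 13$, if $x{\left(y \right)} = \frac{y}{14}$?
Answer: $- \frac{845}{7} \approx -120.71$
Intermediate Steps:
$k = 5$
$c{\left(j \right)} = -8 - 40 j - 8 j^{2}$ ($c{\left(j \right)} = - 8 \left(\left(j^{2} + 5 j\right) + 1\right) = - 8 \left(1 + j^{2} + 5 j\right) = -8 - 40 j - 8 j^{2}$)
$x{\left(y \right)} = \frac{y}{14}$ ($x{\left(y \right)} = y \frac{1}{14} = \frac{y}{14}$)
$\left(x{\left(-18 \right)} + C{\left(c{\left(0 \right)} \right)}\right) 13 = \left(\frac{1}{14} \left(-18\right) - \left(8 + 8 \cdot 0^{2}\right)\right) 13 = \left(- \frac{9}{7} - 8\right) 13 = \left(- \frac{65}{7}\right) 13 = - \frac{845}{7}$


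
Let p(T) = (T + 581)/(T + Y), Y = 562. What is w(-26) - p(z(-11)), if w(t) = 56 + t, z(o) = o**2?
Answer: 19788/683 ≈ 28.972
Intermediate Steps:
p(T) = (581 + T)/(562 + T) (p(T) = (T + 581)/(T + 562) = (581 + T)/(562 + T))
w(-26) - p(z(-11)) = (56 - 26) - (581 + (-11)**2)/(562 + (-11)**2) = 30 - (581 + 121)/(562 + 121) = 30 - 702/683 = 19788/683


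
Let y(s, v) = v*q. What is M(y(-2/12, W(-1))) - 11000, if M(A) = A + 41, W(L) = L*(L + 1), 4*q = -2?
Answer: -10959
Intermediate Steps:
q = -½ (q = (¼)*(-2) = -½ ≈ -0.50000)
W(L) = L*(1 + L)
y(s, v) = -v/2 (y(s, v) = v*(-½) = -v/2)
M(A) = 41 + A
M(y(-2/12, W(-1))) - 11000 = (41 - (-1)*(1 - 1)/2) - 11000 = (41 - (-1)*0/2) - 11000 = (41 - ½*0) - 11000 = (41 + 0) - 11000 = 41 - 11000 = -10959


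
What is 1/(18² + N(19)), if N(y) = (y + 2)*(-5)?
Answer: 1/219 ≈ 0.0045662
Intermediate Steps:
N(y) = -10 - 5*y (N(y) = (2 + y)*(-5) = -10 - 5*y)
1/(18² + N(19)) = 1/(18² + (-10 - 5*19)) = 1/(324 + (-10 - 95)) = 1/(324 - 105) = 1/219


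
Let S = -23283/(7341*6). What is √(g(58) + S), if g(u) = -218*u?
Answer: I*√302852088762/4894 ≈ 112.45*I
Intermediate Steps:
S = -2587/4894 (S = -23283/44046 = -23283*1/44046 = -2587/4894 ≈ -0.52861)
√(g(58) + S) = √(-218*58 - 2587/4894) = √(-12644 - 2587/4894) = √(-61882323/4894) = I*√302852088762/4894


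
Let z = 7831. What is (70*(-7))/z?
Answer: -490/7831 ≈ -0.062572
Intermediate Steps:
(70*(-7))/z = (70*(-7))/7831 = -490*1/7831 = -490/7831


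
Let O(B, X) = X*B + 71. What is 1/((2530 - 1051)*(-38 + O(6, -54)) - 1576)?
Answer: -1/431965 ≈ -2.3150e-6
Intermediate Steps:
O(B, X) = 71 + B*X (O(B, X) = B*X + 71 = 71 + B*X)
1/((2530 - 1051)*(-38 + O(6, -54)) - 1576) = 1/((2530 - 1051)*(-38 + (71 + 6*(-54))) - 1576) = 1/(1479*(-38 + (71 - 324)) - 1576) = 1/(1479*(-38 - 253) - 1576) = 1/(1479*(-291) - 1576) = 1/(-430389 - 1576) = 1/(-431965) = -1/431965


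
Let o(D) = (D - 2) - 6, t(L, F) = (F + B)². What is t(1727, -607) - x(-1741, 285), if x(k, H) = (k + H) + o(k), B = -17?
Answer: 392581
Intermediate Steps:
t(L, F) = (-17 + F)² (t(L, F) = (F - 17)² = (-17 + F)²)
o(D) = -8 + D (o(D) = (-2 + D) - 6 = -8 + D)
x(k, H) = -8 + H + 2*k (x(k, H) = (k + H) + (-8 + k) = (H + k) + (-8 + k) = -8 + H + 2*k)
t(1727, -607) - x(-1741, 285) = (-17 - 607)² - (-8 + 285 + 2*(-1741)) = (-624)² - (-8 + 285 - 3482) = 389376 - 1*(-3205) = 389376 + 3205 = 392581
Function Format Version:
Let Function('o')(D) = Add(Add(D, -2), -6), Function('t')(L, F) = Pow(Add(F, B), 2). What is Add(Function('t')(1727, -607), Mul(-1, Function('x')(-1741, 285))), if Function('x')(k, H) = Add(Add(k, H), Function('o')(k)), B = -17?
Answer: 392581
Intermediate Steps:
Function('t')(L, F) = Pow(Add(-17, F), 2) (Function('t')(L, F) = Pow(Add(F, -17), 2) = Pow(Add(-17, F), 2))
Function('o')(D) = Add(-8, D) (Function('o')(D) = Add(Add(-2, D), -6) = Add(-8, D))
Function('x')(k, H) = Add(-8, H, Mul(2, k)) (Function('x')(k, H) = Add(Add(k, H), Add(-8, k)) = Add(Add(H, k), Add(-8, k)) = Add(-8, H, Mul(2, k)))
Add(Function('t')(1727, -607), Mul(-1, Function('x')(-1741, 285))) = Add(Pow(Add(-17, -607), 2), Mul(-1, Add(-8, 285, Mul(2, -1741)))) = Add(Pow(-624, 2), Mul(-1, Add(-8, 285, -3482))) = Add(389376, Mul(-1, -3205)) = Add(389376, 3205) = 392581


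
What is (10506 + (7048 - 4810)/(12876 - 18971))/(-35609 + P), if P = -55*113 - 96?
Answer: -8003979/31937800 ≈ -0.25061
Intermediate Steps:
P = -6311 (P = -6215 - 96 = -6311)
(10506 + (7048 - 4810)/(12876 - 18971))/(-35609 + P) = (10506 + (7048 - 4810)/(12876 - 18971))/(-35609 - 6311) = (10506 + 2238/(-6095))/(-41920) = (10506 + 2238*(-1/6095))*(-1/41920) = (10506 - 2238/6095)*(-1/41920) = (64031832/6095)*(-1/41920) = -8003979/31937800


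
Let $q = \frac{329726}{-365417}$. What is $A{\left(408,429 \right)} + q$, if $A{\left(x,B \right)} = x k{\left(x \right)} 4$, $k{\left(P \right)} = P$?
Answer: $\frac{243314772226}{365417} \approx 6.6586 \cdot 10^{5}$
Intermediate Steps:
$q = - \frac{329726}{365417}$ ($q = 329726 \left(- \frac{1}{365417}\right) = - \frac{329726}{365417} \approx -0.90233$)
$A{\left(x,B \right)} = 4 x^{2}$ ($A{\left(x,B \right)} = x x 4 = x^{2} \cdot 4 = 4 x^{2}$)
$A{\left(408,429 \right)} + q = 4 \cdot 408^{2} - \frac{329726}{365417} = 4 \cdot 166464 - \frac{329726}{365417} = 665856 - \frac{329726}{365417} = \frac{243314772226}{365417}$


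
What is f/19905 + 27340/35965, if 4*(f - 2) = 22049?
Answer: 594018161/572706660 ≈ 1.0372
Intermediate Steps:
f = 22057/4 (f = 2 + (¼)*22049 = 2 + 22049/4 = 22057/4 ≈ 5514.3)
f/19905 + 27340/35965 = (22057/4)/19905 + 27340/35965 = (22057/4)*(1/19905) + 27340*(1/35965) = 22057/79620 + 5468/7193 = 594018161/572706660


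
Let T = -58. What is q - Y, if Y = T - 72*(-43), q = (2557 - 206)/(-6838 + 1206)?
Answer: -17112367/5632 ≈ -3038.4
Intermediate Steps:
q = -2351/5632 (q = 2351/(-5632) = 2351*(-1/5632) = -2351/5632 ≈ -0.41744)
Y = 3038 (Y = -58 - 72*(-43) = -58 + 3096 = 3038)
q - Y = -2351/5632 - 1*3038 = -2351/5632 - 3038 = -17112367/5632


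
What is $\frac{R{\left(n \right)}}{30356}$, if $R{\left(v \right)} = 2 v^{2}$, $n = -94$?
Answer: $\frac{4418}{7589} \approx 0.58216$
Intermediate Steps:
$\frac{R{\left(n \right)}}{30356} = \frac{2 \left(-94\right)^{2}}{30356} = 2 \cdot 8836 \cdot \frac{1}{30356} = 17672 \cdot \frac{1}{30356} = \frac{4418}{7589}$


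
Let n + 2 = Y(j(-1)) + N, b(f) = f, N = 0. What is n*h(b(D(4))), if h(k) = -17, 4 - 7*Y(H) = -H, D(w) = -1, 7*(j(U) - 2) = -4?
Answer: 1020/49 ≈ 20.816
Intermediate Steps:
j(U) = 10/7 (j(U) = 2 + (⅐)*(-4) = 2 - 4/7 = 10/7)
Y(H) = 4/7 + H/7 (Y(H) = 4/7 - (-1)*H/7 = 4/7 + H/7)
n = -60/49 (n = -2 + ((4/7 + (⅐)*(10/7)) + 0) = -2 + ((4/7 + 10/49) + 0) = -2 + (38/49 + 0) = -2 + 38/49 = -60/49 ≈ -1.2245)
n*h(b(D(4))) = -60/49*(-17) = 1020/49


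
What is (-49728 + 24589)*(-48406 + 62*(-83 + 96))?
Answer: 1196616400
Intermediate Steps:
(-49728 + 24589)*(-48406 + 62*(-83 + 96)) = -25139*(-48406 + 62*13) = -25139*(-48406 + 806) = -25139*(-47600) = 1196616400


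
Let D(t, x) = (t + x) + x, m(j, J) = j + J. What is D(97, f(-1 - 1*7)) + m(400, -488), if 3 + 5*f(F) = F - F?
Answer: 39/5 ≈ 7.8000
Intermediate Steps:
m(j, J) = J + j
f(F) = -⅗ (f(F) = -⅗ + (F - F)/5 = -⅗ + (⅕)*0 = -⅗ + 0 = -⅗)
D(t, x) = t + 2*x
D(97, f(-1 - 1*7)) + m(400, -488) = (97 + 2*(-⅗)) + (-488 + 400) = (97 - 6/5) - 88 = 479/5 - 88 = 39/5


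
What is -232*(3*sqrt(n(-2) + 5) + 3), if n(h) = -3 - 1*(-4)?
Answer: -696 - 696*sqrt(6) ≈ -2400.8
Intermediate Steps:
n(h) = 1 (n(h) = -3 + 4 = 1)
-232*(3*sqrt(n(-2) + 5) + 3) = -232*(3*sqrt(1 + 5) + 3) = -232*(3*sqrt(6) + 3) = -232*(3 + 3*sqrt(6)) = -696 - 696*sqrt(6)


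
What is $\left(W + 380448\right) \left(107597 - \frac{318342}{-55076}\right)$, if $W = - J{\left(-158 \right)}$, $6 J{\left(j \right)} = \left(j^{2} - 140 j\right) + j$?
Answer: $\frac{1104155417482839}{27538} \approx 4.0096 \cdot 10^{10}$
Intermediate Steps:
$J{\left(j \right)} = - \frac{139 j}{6} + \frac{j^{2}}{6}$ ($J{\left(j \right)} = \frac{\left(j^{2} - 140 j\right) + j}{6} = \frac{j^{2} - 139 j}{6} = - \frac{139 j}{6} + \frac{j^{2}}{6}$)
$W = -7821$ ($W = - \frac{\left(-158\right) \left(-139 - 158\right)}{6} = - \frac{\left(-158\right) \left(-297\right)}{6} = \left(-1\right) 7821 = -7821$)
$\left(W + 380448\right) \left(107597 - \frac{318342}{-55076}\right) = \left(-7821 + 380448\right) \left(107597 - \frac{318342}{-55076}\right) = 372627 \left(107597 - - \frac{159171}{27538}\right) = 372627 \left(107597 + \frac{159171}{27538}\right) = 372627 \cdot \frac{2963165357}{27538} = \frac{1104155417482839}{27538}$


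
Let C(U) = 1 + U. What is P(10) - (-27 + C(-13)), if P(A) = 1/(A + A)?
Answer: 781/20 ≈ 39.050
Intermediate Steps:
P(A) = 1/(2*A)
P(10) - (-27 + C(-13)) = (1/2)/10 - (-27 + (1 - 13)) = (1/2)*(1/10) - (-27 - 12) = 1/20 - 1*(-39) = 1/20 + 39 = 781/20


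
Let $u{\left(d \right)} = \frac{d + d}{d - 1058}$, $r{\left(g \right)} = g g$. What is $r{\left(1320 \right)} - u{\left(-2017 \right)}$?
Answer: $\frac{5357875966}{3075} \approx 1.7424 \cdot 10^{6}$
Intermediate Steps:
$r{\left(g \right)} = g^{2}$
$u{\left(d \right)} = \frac{2 d}{-1058 + d}$
$r{\left(1320 \right)} - u{\left(-2017 \right)} = 1320^{2} - 2 \left(-2017\right) \frac{1}{-1058 - 2017} = 1742400 - 2 \left(-2017\right) \frac{1}{-3075} = 1742400 - 2 \left(-2017\right) \left(- \frac{1}{3075}\right) = 1742400 - \frac{4034}{3075} = \frac{5357875966}{3075}$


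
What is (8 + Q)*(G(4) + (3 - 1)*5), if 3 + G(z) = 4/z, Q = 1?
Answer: 72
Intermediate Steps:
G(z) = -3 + 4/z
(8 + Q)*(G(4) + (3 - 1)*5) = (8 + 1)*((-3 + 4/4) + (3 - 1)*5) = 9*((-3 + 4*(¼)) + 2*5) = 9*((-3 + 1) + 10) = 9*(-2 + 10) = 9*8 = 72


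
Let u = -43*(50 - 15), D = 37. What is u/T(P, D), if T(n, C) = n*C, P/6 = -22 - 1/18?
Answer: 4515/14689 ≈ 0.30737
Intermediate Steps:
P = -397/3 (P = 6*(-22 - 1/18) = 6*(-397/18) = -397/3 ≈ -132.33)
T(n, C) = C*n
u = -1505 (u = -43*35 = -1505)
u/T(P, D) = -1505/(37*(-397/3)) = -1505/(-14689/3) = -1505*(-3/14689) = 4515/14689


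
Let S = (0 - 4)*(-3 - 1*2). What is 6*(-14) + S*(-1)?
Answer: -104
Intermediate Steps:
S = 20 (S = -4*(-3 - 2) = -4*(-5) = 20)
6*(-14) + S*(-1) = 6*(-14) + 20*(-1) = -84 - 20 = -104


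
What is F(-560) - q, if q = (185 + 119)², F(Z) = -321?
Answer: -92737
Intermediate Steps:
q = 92416 (q = 304² = 92416)
F(-560) - q = -321 - 1*92416 = -321 - 92416 = -92737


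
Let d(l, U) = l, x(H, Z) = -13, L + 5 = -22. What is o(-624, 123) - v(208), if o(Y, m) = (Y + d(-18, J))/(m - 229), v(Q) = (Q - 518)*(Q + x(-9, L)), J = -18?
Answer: 3204171/53 ≈ 60456.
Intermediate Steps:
L = -27 (L = -5 - 22 = -27)
v(Q) = (-518 + Q)*(-13 + Q) (v(Q) = (Q - 518)*(Q - 13) = (-518 + Q)*(-13 + Q))
o(Y, m) = (-18 + Y)/(-229 + m) (o(Y, m) = (Y - 18)/(m - 229) = (-18 + Y)/(-229 + m))
o(-624, 123) - v(208) = (-18 - 624)/(-229 + 123) - (6734 + 208² - 531*208) = -642/(-106) - (6734 + 43264 - 110448) = -1/106*(-642) - 1*(-60450) = 321/53 + 60450 = 3204171/53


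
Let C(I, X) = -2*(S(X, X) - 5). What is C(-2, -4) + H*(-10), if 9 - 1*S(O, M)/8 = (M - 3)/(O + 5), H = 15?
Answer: -396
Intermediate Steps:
S(O, M) = 72 - 8*(-3 + M)/(5 + O) (S(O, M) = 72 - 8*(M - 3)/(O + 5) = 72 - 8*(-3 + M)/(5 + O))
C(I, X) = 10 - 16*(48 + 8*X)/(5 + X) (C(I, X) = -2*(8*(48 - X + 9*X)/(5 + X) - 5) = -2*(8*(48 + 8*X)/(5 + X) - 5) = -2*(-5 + 8*(48 + 8*X)/(5 + X)) = 10 - 16*(48 + 8*X)/(5 + X))
C(-2, -4) + H*(-10) = 2*(-359 - 59*(-4))/(5 - 4) + 15*(-10) = 2*(-359 + 236)/1 - 150 = 2*1*(-123) - 150 = -246 - 150 = -396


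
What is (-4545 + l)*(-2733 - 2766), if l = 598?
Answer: 21704553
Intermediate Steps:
(-4545 + l)*(-2733 - 2766) = (-4545 + 598)*(-2733 - 2766) = -3947*(-5499) = 21704553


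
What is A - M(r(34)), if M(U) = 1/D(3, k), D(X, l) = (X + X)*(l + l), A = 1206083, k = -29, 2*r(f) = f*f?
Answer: 419716885/348 ≈ 1.2061e+6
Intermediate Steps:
r(f) = f²/2 (r(f) = (f*f)/2 = f²/2)
D(X, l) = 4*X*l (D(X, l) = (2*X)*(2*l) = 4*X*l)
M(U) = -1/348 (M(U) = 1/(4*3*(-29)) = 1/(-348) = -1/348)
A - M(r(34)) = 1206083 - 1*(-1/348) = 1206083 + 1/348 = 419716885/348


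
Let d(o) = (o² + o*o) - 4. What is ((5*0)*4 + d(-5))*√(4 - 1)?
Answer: 46*√3 ≈ 79.674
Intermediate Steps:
d(o) = -4 + 2*o² (d(o) = (o² + o²) - 4 = 2*o² - 4 = -4 + 2*o²)
((5*0)*4 + d(-5))*√(4 - 1) = ((5*0)*4 + (-4 + 2*(-5)²))*√(4 - 1) = (0*4 + (-4 + 2*25))*√3 = (0 + (-4 + 50))*√3 = (0 + 46)*√3 = 46*√3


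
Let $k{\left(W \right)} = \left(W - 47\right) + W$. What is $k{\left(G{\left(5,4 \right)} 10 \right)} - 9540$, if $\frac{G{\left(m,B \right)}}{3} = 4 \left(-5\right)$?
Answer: $-10787$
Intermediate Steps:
$G{\left(m,B \right)} = -60$ ($G{\left(m,B \right)} = 3 \cdot 4 \left(-5\right) = 3 \left(-20\right) = -60$)
$k{\left(W \right)} = -47 + 2 W$ ($k{\left(W \right)} = \left(-47 + W\right) + W = -47 + 2 W$)
$k{\left(G{\left(5,4 \right)} 10 \right)} - 9540 = \left(-47 + 2 \left(\left(-60\right) 10\right)\right) - 9540 = \left(-47 + 2 \left(-600\right)\right) - 9540 = \left(-47 - 1200\right) - 9540 = -1247 - 9540 = -10787$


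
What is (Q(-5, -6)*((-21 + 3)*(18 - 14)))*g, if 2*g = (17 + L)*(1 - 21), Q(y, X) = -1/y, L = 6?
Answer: 3312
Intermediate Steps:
g = -230 (g = ((17 + 6)*(1 - 21))/2 = (23*(-20))/2 = (½)*(-460) = -230)
(Q(-5, -6)*((-21 + 3)*(18 - 14)))*g = ((-1/(-5))*((-21 + 3)*(18 - 14)))*(-230) = ((-1*(-⅕))*(-18*4))*(-230) = ((⅕)*(-72))*(-230) = -72/5*(-230) = 3312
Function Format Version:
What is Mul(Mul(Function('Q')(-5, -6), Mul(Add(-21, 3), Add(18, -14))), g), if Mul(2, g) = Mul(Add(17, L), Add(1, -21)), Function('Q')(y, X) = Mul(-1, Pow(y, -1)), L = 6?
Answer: 3312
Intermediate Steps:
g = -230 (g = Mul(Rational(1, 2), Mul(Add(17, 6), Add(1, -21))) = Mul(Rational(1, 2), Mul(23, -20)) = Mul(Rational(1, 2), -460) = -230)
Mul(Mul(Function('Q')(-5, -6), Mul(Add(-21, 3), Add(18, -14))), g) = Mul(Mul(Mul(-1, Pow(-5, -1)), Mul(Add(-21, 3), Add(18, -14))), -230) = Mul(Mul(Mul(-1, Rational(-1, 5)), Mul(-18, 4)), -230) = Mul(Mul(Rational(1, 5), -72), -230) = Mul(Rational(-72, 5), -230) = 3312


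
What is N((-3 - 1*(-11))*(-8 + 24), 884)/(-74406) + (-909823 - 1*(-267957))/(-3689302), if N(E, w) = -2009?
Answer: 27585244657/137253102306 ≈ 0.20098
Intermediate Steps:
N((-3 - 1*(-11))*(-8 + 24), 884)/(-74406) + (-909823 - 1*(-267957))/(-3689302) = -2009/(-74406) + (-909823 - 1*(-267957))/(-3689302) = -2009*(-1/74406) + (-909823 + 267957)*(-1/3689302) = 2009/74406 - 641866*(-1/3689302) = 2009/74406 + 320933/1844651 = 27585244657/137253102306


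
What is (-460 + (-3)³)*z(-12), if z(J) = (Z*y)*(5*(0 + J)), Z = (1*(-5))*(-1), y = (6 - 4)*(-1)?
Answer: -292200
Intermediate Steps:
y = -2 (y = 2*(-1) = -2)
Z = 5 (Z = -5*(-1) = 5)
z(J) = -50*J (z(J) = (5*(-2))*(5*(0 + J)) = -50*J)
(-460 + (-3)³)*z(-12) = (-460 + (-3)³)*(-50*(-12)) = (-460 - 27)*600 = -487*600 = -292200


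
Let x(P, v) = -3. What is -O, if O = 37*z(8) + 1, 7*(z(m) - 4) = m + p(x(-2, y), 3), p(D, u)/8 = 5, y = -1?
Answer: -2819/7 ≈ -402.71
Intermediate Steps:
p(D, u) = 40 (p(D, u) = 8*5 = 40)
z(m) = 68/7 + m/7 (z(m) = 4 + (m + 40)/7 = 4 + (40 + m)/7 = 4 + (40/7 + m/7) = 68/7 + m/7)
O = 2819/7 (O = 37*(68/7 + (⅐)*8) + 1 = 37*(68/7 + 8/7) + 1 = 37*(76/7) + 1 = 2812/7 + 1 = 2819/7 ≈ 402.71)
-O = -1*2819/7 = -2819/7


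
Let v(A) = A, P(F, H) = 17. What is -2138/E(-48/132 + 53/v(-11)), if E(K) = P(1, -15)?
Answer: -2138/17 ≈ -125.76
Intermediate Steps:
E(K) = 17
-2138/E(-48/132 + 53/v(-11)) = -2138/17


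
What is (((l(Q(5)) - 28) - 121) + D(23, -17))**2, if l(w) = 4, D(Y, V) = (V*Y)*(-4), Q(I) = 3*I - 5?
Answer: 2013561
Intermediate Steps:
Q(I) = -5 + 3*I
D(Y, V) = -4*V*Y
(((l(Q(5)) - 28) - 121) + D(23, -17))**2 = (((4 - 28) - 121) - 4*(-17)*23)**2 = ((-24 - 121) + 1564)**2 = (-145 + 1564)**2 = 1419**2 = 2013561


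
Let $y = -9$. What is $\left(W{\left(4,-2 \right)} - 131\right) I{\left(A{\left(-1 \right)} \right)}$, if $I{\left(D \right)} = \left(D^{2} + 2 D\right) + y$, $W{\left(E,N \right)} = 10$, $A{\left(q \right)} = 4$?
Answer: $-1815$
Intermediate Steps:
$I{\left(D \right)} = -9 + D^{2} + 2 D$ ($I{\left(D \right)} = \left(D^{2} + 2 D\right) - 9 = -9 + D^{2} + 2 D$)
$\left(W{\left(4,-2 \right)} - 131\right) I{\left(A{\left(-1 \right)} \right)} = \left(10 - 131\right) \left(-9 + 4^{2} + 2 \cdot 4\right) = - 121 \left(-9 + 16 + 8\right) = \left(-121\right) 15 = -1815$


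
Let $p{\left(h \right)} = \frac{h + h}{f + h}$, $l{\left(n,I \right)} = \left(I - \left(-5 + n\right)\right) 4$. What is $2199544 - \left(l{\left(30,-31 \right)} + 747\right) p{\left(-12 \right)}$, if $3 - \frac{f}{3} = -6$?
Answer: $\frac{11001904}{5} \approx 2.2004 \cdot 10^{6}$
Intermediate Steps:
$f = 27$ ($f = 9 - -18 = 9 + 18 = 27$)
$l{\left(n,I \right)} = 20 - 4 n + 4 I$ ($l{\left(n,I \right)} = \left(5 + I - n\right) 4 = 20 - 4 n + 4 I$)
$p{\left(h \right)} = \frac{2 h}{27 + h}$ ($p{\left(h \right)} = \frac{h + h}{27 + h} = \frac{2 h}{27 + h}$)
$2199544 - \left(l{\left(30,-31 \right)} + 747\right) p{\left(-12 \right)} = 2199544 - \left(\left(20 - 120 + 4 \left(-31\right)\right) + 747\right) 2 \left(-12\right) \frac{1}{27 - 12} = 2199544 - \left(\left(20 - 120 - 124\right) + 747\right) 2 \left(-12\right) \frac{1}{15} = 2199544 - \left(-224 + 747\right) 2 \left(-12\right) \frac{1}{15} = 2199544 - 523 \left(- \frac{8}{5}\right) = 2199544 - - \frac{4184}{5} = 2199544 + \frac{4184}{5} = \frac{11001904}{5}$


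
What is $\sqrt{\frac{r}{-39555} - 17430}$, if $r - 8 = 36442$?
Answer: $\frac{2 i \sqrt{374106795}}{293} \approx 132.03 i$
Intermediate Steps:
$r = 36450$ ($r = 8 + 36442 = 36450$)
$\sqrt{\frac{r}{-39555} - 17430} = \sqrt{\frac{36450}{-39555} - 17430} = \sqrt{36450 \left(- \frac{1}{39555}\right) - 17430} = \sqrt{- \frac{270}{293} - 17430} = \sqrt{- \frac{5107260}{293}} = \frac{2 i \sqrt{374106795}}{293}$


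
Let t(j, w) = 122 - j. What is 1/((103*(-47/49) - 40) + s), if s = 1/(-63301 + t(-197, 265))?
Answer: -3086118/428340631 ≈ -0.0072048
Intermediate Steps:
s = -1/62982 (s = 1/(-63301 + (122 - 1*(-197))) = 1/(-63301 + (122 + 197)) = 1/(-63301 + 319) = 1/(-62982) = -1/62982 ≈ -1.5878e-5)
1/((103*(-47/49) - 40) + s) = 1/((103*(-47/49) - 40) - 1/62982) = 1/((-4841/49 - 40) - 1/62982) = 1/(-6801/49 - 1/62982) = 1/(-428340631/3086118) = -3086118/428340631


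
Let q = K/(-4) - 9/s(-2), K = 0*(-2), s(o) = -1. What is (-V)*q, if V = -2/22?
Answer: 9/11 ≈ 0.81818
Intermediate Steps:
V = -1/11 (V = -2*1/22 = -1/11 ≈ -0.090909)
K = 0
q = 9 (q = 0/(-4) - 9/(-1) = 0*(-¼) - 9*(-1) = 0 + 9 = 9)
(-V)*q = -1*(-1/11)*9 = (1/11)*9 = 9/11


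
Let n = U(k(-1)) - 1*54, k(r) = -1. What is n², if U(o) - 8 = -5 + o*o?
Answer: 2500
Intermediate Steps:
U(o) = 3 + o² (U(o) = 8 + (-5 + o*o) = 8 + (-5 + o²) = 3 + o²)
n = -50 (n = (3 + (-1)²) - 1*54 = (3 + 1) - 54 = 4 - 54 = -50)
n² = (-50)² = 2500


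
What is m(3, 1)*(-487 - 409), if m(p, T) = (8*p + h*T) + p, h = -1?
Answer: -23296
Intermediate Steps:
m(p, T) = -T + 9*p (m(p, T) = (8*p - T) + p = (-T + 8*p) + p = -T + 9*p)
m(3, 1)*(-487 - 409) = (-1*1 + 9*3)*(-487 - 409) = (-1 + 27)*(-896) = 26*(-896) = -23296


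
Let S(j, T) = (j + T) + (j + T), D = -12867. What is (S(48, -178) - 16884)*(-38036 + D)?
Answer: 872681032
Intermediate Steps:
S(j, T) = 2*T + 2*j (S(j, T) = (T + j) + (T + j) = 2*T + 2*j)
(S(48, -178) - 16884)*(-38036 + D) = ((2*(-178) + 2*48) - 16884)*(-38036 - 12867) = ((-356 + 96) - 16884)*(-50903) = (-260 - 16884)*(-50903) = -17144*(-50903) = 872681032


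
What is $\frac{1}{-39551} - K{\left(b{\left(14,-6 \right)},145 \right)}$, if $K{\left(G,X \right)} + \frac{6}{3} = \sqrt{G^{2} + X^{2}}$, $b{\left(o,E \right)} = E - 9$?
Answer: $\frac{79101}{39551} - 25 \sqrt{34} \approx -143.77$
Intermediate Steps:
$b{\left(o,E \right)} = -9 + E$
$K{\left(G,X \right)} = -2 + \sqrt{G^{2} + X^{2}}$
$\frac{1}{-39551} - K{\left(b{\left(14,-6 \right)},145 \right)} = \frac{1}{-39551} - \left(-2 + \sqrt{\left(-9 - 6\right)^{2} + 145^{2}}\right) = - \frac{1}{39551} - \left(-2 + \sqrt{\left(-15\right)^{2} + 21025}\right) = - \frac{1}{39551} - \left(-2 + \sqrt{225 + 21025}\right) = - \frac{1}{39551} - \left(-2 + \sqrt{21250}\right) = - \frac{1}{39551} - \left(-2 + 25 \sqrt{34}\right) = - \frac{1}{39551} + \left(2 - 25 \sqrt{34}\right) = \frac{79101}{39551} - 25 \sqrt{34}$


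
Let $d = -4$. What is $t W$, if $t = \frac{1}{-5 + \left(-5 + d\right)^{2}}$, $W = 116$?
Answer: $\frac{29}{19} \approx 1.5263$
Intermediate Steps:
$t = \frac{1}{76}$ ($t = \frac{1}{-5 + \left(-5 - 4\right)^{2}} = \frac{1}{-5 + \left(-9\right)^{2}} = \frac{1}{-5 + 81} = \frac{1}{76} \approx 0.013158$)
$t W = \frac{1}{76} \cdot 116 = \frac{29}{19}$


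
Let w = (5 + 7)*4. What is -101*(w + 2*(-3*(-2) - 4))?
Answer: -5252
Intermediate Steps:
w = 48 (w = 12*4 = 48)
-101*(w + 2*(-3*(-2) - 4)) = -101*(48 + 2*(-3*(-2) - 4)) = -101*(48 + 2*(6 - 4)) = -101*(48 + 2*2) = -101*(48 + 4) = -101*52 = -5252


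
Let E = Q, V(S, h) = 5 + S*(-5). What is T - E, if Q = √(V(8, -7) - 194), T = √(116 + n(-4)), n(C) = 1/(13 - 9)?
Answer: √465/2 - I*√229 ≈ 10.782 - 15.133*I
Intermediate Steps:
V(S, h) = 5 - 5*S
n(C) = ¼ (n(C) = 1/4 = ¼)
T = √465/2 (T = √(116 + ¼) = √(465/4) = √465/2 ≈ 10.782)
Q = I*√229 (Q = √((5 - 5*8) - 194) = √((5 - 40) - 194) = √(-35 - 194) = √(-229) = I*√229 ≈ 15.133*I)
E = I*√229 ≈ 15.133*I
T - E = √465/2 - I*√229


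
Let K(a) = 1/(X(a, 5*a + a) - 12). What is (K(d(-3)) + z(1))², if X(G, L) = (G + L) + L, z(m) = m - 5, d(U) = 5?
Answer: 44521/2809 ≈ 15.849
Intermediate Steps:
z(m) = -5 + m
X(G, L) = G + 2*L
K(a) = 1/(-12 + 13*a) (K(a) = 1/((a + 2*(5*a + a)) - 12) = 1/((a + 2*(6*a)) - 12) = 1/((a + 12*a) - 12) = 1/(13*a - 12) = 1/(-12 + 13*a))
(K(d(-3)) + z(1))² = (1/(-12 + 13*5) + (-5 + 1))² = (1/(-12 + 65) - 4)² = (1/53 - 4)² = (-211/53)² = 44521/2809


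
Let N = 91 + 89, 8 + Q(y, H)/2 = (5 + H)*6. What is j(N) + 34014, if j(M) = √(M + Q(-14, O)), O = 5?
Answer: 34014 + 2*√71 ≈ 34031.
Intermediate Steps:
Q(y, H) = 44 + 12*H (Q(y, H) = -16 + 2*((5 + H)*6) = -16 + 2*(30 + 6*H) = -16 + (60 + 12*H) = 44 + 12*H)
N = 180
j(M) = √(104 + M) (j(M) = √(M + (44 + 12*5)) = √(M + (44 + 60)) = √(M + 104) = √(104 + M))
j(N) + 34014 = √(104 + 180) + 34014 = √284 + 34014 = 2*√71 + 34014 = 34014 + 2*√71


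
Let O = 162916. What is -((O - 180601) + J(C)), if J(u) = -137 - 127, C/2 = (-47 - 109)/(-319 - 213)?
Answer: 17949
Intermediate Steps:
C = 78/133 (C = 2*((-47 - 109)/(-319 - 213)) = 2*(-156/(-532)) = 2*(-156*(-1/532)) = 2*(39/133) = 78/133 ≈ 0.58647)
J(u) = -264
-((O - 180601) + J(C)) = -((162916 - 180601) - 264) = -(-17685 - 264) = -1*(-17949) = 17949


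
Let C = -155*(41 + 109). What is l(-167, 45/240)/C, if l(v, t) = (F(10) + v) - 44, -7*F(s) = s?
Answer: 1487/162750 ≈ 0.0091367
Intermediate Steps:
F(s) = -s/7
l(v, t) = -318/7 + v (l(v, t) = (-⅐*10 + v) - 44 = (-10/7 + v) - 44 = -318/7 + v)
C = -23250 (C = -155*150 = -23250)
l(-167, 45/240)/C = (-318/7 - 167)/(-23250) = -1487/7*(-1/23250) = 1487/162750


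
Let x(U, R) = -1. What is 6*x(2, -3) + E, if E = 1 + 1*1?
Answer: -4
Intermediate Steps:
E = 2 (E = 1 + 1 = 2)
6*x(2, -3) + E = 6*(-1) + 2 = -6 + 2 = -4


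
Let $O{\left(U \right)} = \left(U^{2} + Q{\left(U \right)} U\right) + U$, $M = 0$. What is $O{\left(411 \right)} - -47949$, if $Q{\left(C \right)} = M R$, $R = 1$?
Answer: $217281$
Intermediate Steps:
$Q{\left(C \right)} = 0$ ($Q{\left(C \right)} = 0 \cdot 1 = 0$)
$O{\left(U \right)} = U + U^{2}$ ($O{\left(U \right)} = \left(U^{2} + 0 U\right) + U = \left(U^{2} + 0\right) + U = U^{2} + U = U + U^{2}$)
$O{\left(411 \right)} - -47949 = 411 \left(1 + 411\right) - -47949 = 411 \cdot 412 + 47949 = 169332 + 47949 = 217281$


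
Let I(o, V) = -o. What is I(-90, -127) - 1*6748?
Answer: -6658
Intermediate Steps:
I(-90, -127) - 1*6748 = -1*(-90) - 1*6748 = 90 - 6748 = -6658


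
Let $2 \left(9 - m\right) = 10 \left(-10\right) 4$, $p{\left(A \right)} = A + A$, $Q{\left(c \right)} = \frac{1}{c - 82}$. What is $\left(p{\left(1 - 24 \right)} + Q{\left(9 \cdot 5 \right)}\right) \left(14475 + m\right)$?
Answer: $- \frac{25006852}{37} \approx -6.7586 \cdot 10^{5}$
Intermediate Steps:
$Q{\left(c \right)} = \frac{1}{-82 + c}$
$p{\left(A \right)} = 2 A$
$m = 209$ ($m = 9 - \frac{10 \left(-10\right) 4}{2} = 9 - \frac{\left(-100\right) 4}{2} = 9 - -200 = 9 + 200 = 209$)
$\left(p{\left(1 - 24 \right)} + Q{\left(9 \cdot 5 \right)}\right) \left(14475 + m\right) = \left(2 \left(1 - 24\right) + \frac{1}{-82 + 9 \cdot 5}\right) \left(14475 + 209\right) = \left(2 \left(1 - 24\right) + \frac{1}{-82 + 45}\right) 14684 = \left(2 \left(-23\right) + \frac{1}{-37}\right) 14684 = \left(-46 - \frac{1}{37}\right) 14684 = \left(- \frac{1703}{37}\right) 14684 = - \frac{25006852}{37}$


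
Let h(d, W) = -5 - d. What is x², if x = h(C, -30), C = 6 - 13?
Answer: 4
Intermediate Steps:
C = -7
x = 2 (x = -5 - 1*(-7) = -5 + 7 = 2)
x² = 2² = 4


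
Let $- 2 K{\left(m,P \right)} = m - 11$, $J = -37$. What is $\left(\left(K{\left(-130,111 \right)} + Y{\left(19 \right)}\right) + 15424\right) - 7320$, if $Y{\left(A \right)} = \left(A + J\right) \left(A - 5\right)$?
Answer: $\frac{15845}{2} \approx 7922.5$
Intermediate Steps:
$K{\left(m,P \right)} = \frac{11}{2} - \frac{m}{2}$ ($K{\left(m,P \right)} = - \frac{m - 11}{2} = - \frac{-11 + m}{2} = \frac{11}{2} - \frac{m}{2}$)
$Y{\left(A \right)} = \left(-37 + A\right) \left(-5 + A\right)$ ($Y{\left(A \right)} = \left(A - 37\right) \left(A - 5\right) = \left(-37 + A\right) \left(-5 + A\right)$)
$\left(\left(K{\left(-130,111 \right)} + Y{\left(19 \right)}\right) + 15424\right) - 7320 = \left(\left(\left(\frac{11}{2} - -65\right) + \left(185 + 19^{2} - 798\right)\right) + 15424\right) - 7320 = \left(\left(\left(\frac{11}{2} + 65\right) + \left(185 + 361 - 798\right)\right) + 15424\right) - 7320 = \left(\left(\frac{141}{2} - 252\right) + 15424\right) - 7320 = \left(- \frac{363}{2} + 15424\right) - 7320 = \frac{30485}{2} - 7320 = \frac{15845}{2}$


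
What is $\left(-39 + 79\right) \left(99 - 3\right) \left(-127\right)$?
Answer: $-487680$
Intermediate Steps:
$\left(-39 + 79\right) \left(99 - 3\right) \left(-127\right) = 40 \cdot 96 \left(-127\right) = 3840 \left(-127\right) = -487680$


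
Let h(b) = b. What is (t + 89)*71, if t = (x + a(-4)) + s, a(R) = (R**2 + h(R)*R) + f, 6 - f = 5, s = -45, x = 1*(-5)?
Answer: 5112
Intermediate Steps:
x = -5
f = 1 (f = 6 - 1*5 = 6 - 5 = 1)
a(R) = 1 + 2*R**2 (a(R) = (R**2 + R*R) + 1 = (R**2 + R**2) + 1 = 2*R**2 + 1 = 1 + 2*R**2)
t = -17 (t = (-5 + (1 + 2*(-4)**2)) - 45 = (-5 + (1 + 2*16)) - 45 = (-5 + (1 + 32)) - 45 = (-5 + 33) - 45 = 28 - 45 = -17)
(t + 89)*71 = (-17 + 89)*71 = 72*71 = 5112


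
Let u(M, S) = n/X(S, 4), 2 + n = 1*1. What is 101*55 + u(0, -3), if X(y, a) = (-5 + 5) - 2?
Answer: 11111/2 ≈ 5555.5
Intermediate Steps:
X(y, a) = -2 (X(y, a) = 0 - 2 = -2)
n = -1 (n = -2 + 1*1 = -2 + 1 = -1)
u(M, S) = ½ (u(M, S) = -1/(-2) = -1*(-½) = ½)
101*55 + u(0, -3) = 101*55 + ½ = 5555 + ½ = 11111/2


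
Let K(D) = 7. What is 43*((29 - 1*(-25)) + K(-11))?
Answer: 2623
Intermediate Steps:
43*((29 - 1*(-25)) + K(-11)) = 43*((29 - 1*(-25)) + 7) = 43*((29 + 25) + 7) = 43*(54 + 7) = 43*61 = 2623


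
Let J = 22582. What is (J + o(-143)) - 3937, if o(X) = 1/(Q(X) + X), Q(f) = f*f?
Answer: 378605371/20306 ≈ 18645.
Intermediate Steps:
Q(f) = f²
o(X) = 1/(X + X²) (o(X) = 1/(X² + X) = 1/(X + X²))
(J + o(-143)) - 3937 = (22582 + 1/((-143)*(1 - 143))) - 3937 = (22582 - 1/143/(-142)) - 3937 = (22582 - 1/143*(-1/142)) - 3937 = (22582 + 1/20306) - 3937 = 458550093/20306 - 3937 = 378605371/20306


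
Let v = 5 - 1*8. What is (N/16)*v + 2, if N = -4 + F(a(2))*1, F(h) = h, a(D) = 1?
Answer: 41/16 ≈ 2.5625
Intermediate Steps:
v = -3 (v = 5 - 8 = -3)
N = -3 (N = -4 + 1*1 = -4 + 1 = -3)
(N/16)*v + 2 = -3/16*(-3) + 2 = 9/16 + 2 = 41/16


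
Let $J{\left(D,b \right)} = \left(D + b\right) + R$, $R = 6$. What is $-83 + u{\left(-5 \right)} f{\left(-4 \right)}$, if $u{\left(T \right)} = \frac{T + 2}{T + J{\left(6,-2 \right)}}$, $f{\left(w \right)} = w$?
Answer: $- \frac{403}{5} \approx -80.6$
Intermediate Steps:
$J{\left(D,b \right)} = 6 + D + b$ ($J{\left(D,b \right)} = \left(D + b\right) + 6 = 6 + D + b$)
$u{\left(T \right)} = \frac{2 + T}{10 + T}$ ($u{\left(T \right)} = \frac{T + 2}{T + \left(6 + 6 - 2\right)} = \frac{2 + T}{T + 10} = \frac{2 + T}{10 + T}$)
$-83 + u{\left(-5 \right)} f{\left(-4 \right)} = -83 + \frac{2 - 5}{10 - 5} \left(-4\right) = -83 + \frac{1}{5} \left(-3\right) \left(-4\right) = -83 - - \frac{12}{5} = -83 + \frac{12}{5} = - \frac{403}{5}$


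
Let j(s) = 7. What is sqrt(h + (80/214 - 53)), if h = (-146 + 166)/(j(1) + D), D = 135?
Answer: I*sqrt(3029159407)/7597 ≈ 7.2447*I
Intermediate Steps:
h = 10/71 (h = (-146 + 166)/(7 + 135) = 20/142 = 20*(1/142) = 10/71 ≈ 0.14085)
sqrt(h + (80/214 - 53)) = sqrt(10/71 + (80/214 - 53)) = sqrt(10/71 + (80*(1/214) - 53)) = sqrt(10/71 + (40/107 - 53)) = sqrt(10/71 - 5631/107) = sqrt(-398731/7597) = I*sqrt(3029159407)/7597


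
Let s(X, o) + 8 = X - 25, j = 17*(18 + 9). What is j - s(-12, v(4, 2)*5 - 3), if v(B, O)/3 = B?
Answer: 504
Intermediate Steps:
j = 459 (j = 17*27 = 459)
v(B, O) = 3*B
s(X, o) = -33 + X (s(X, o) = -8 + (X - 25) = -8 + (-25 + X) = -33 + X)
j - s(-12, v(4, 2)*5 - 3) = 459 - (-33 - 12) = 459 - 1*(-45) = 459 + 45 = 504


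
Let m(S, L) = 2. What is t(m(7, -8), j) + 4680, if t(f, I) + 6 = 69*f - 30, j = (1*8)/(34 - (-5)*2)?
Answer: 4782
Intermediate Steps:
j = 2/11 (j = 8/(34 - 1*(-10)) = 8/(34 + 10) = 8/44 = 8*(1/44) = 2/11 ≈ 0.18182)
t(f, I) = -36 + 69*f (t(f, I) = -6 + (69*f - 30) = -6 + (-30 + 69*f) = -36 + 69*f)
t(m(7, -8), j) + 4680 = (-36 + 69*2) + 4680 = (-36 + 138) + 4680 = 102 + 4680 = 4782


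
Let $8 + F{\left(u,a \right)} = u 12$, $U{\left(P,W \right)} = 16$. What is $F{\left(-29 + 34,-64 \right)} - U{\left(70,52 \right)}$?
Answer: $36$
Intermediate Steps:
$F{\left(u,a \right)} = -8 + 12 u$ ($F{\left(u,a \right)} = -8 + u 12 = -8 + 12 u$)
$F{\left(-29 + 34,-64 \right)} - U{\left(70,52 \right)} = \left(-8 + 12 \left(-29 + 34\right)\right) - 16 = \left(-8 + 12 \cdot 5\right) - 16 = \left(-8 + 60\right) - 16 = 52 - 16 = 36$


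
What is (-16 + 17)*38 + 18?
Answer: 56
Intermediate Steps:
(-16 + 17)*38 + 18 = 1*38 + 18 = 38 + 18 = 56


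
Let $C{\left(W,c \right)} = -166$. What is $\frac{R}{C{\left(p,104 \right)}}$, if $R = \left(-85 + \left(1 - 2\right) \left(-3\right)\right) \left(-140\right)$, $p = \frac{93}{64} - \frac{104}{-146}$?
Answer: $- \frac{5740}{83} \approx -69.157$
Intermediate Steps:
$p = \frac{10117}{4672}$ ($p = 93 \cdot \frac{1}{64} - - \frac{52}{73} = \frac{93}{64} + \frac{52}{73} = \frac{10117}{4672} \approx 2.1655$)
$R = 11480$ ($R = \left(-85 - -3\right) \left(-140\right) = \left(-85 + 3\right) \left(-140\right) = \left(-82\right) \left(-140\right) = 11480$)
$\frac{R}{C{\left(p,104 \right)}} = \frac{11480}{-166} = 11480 \left(- \frac{1}{166}\right) = - \frac{5740}{83}$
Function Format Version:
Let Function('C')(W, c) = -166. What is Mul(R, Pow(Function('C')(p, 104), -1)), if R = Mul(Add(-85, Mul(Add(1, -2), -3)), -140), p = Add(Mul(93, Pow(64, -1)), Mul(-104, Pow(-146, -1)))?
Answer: Rational(-5740, 83) ≈ -69.157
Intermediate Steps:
p = Rational(10117, 4672) (p = Add(Mul(93, Rational(1, 64)), Mul(-104, Rational(-1, 146))) = Add(Rational(93, 64), Rational(52, 73)) = Rational(10117, 4672) ≈ 2.1655)
R = 11480 (R = Mul(Add(-85, Mul(-1, -3)), -140) = Mul(Add(-85, 3), -140) = Mul(-82, -140) = 11480)
Mul(R, Pow(Function('C')(p, 104), -1)) = Mul(11480, Pow(-166, -1)) = Mul(11480, Rational(-1, 166)) = Rational(-5740, 83)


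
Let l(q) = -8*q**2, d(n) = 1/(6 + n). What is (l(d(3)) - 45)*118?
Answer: -431054/81 ≈ -5321.7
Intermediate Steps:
(l(d(3)) - 45)*118 = (-8/(6 + 3)**2 - 45)*118 = (-8*(1/9)**2 - 45)*118 = (-8*1/81 - 45)*118 = (-8/81 - 45)*118 = -3653/81*118 = -431054/81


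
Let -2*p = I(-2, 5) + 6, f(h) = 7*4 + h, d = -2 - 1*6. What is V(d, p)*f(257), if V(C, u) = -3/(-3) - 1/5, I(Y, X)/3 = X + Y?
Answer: 228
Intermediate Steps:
d = -8 (d = -2 - 6 = -8)
I(Y, X) = 3*X + 3*Y (I(Y, X) = 3*(X + Y) = 3*X + 3*Y)
f(h) = 28 + h
p = -15/2 (p = -((3*5 + 3*(-2)) + 6)/2 = -((15 - 6) + 6)/2 = -(9 + 6)/2 = -½*15 = -15/2 ≈ -7.5000)
V(C, u) = ⅘ (V(C, u) = -3*(-⅓) - 1*⅕ = 1 - ⅕ = ⅘)
V(d, p)*f(257) = 4*(28 + 257)/5 = (⅘)*285 = 228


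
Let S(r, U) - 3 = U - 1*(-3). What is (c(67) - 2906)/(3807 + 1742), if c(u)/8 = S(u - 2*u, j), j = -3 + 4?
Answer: -2850/5549 ≈ -0.51361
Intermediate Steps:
j = 1
S(r, U) = 6 + U (S(r, U) = 3 + (U - 1*(-3)) = 3 + (U + 3) = 3 + (3 + U) = 6 + U)
c(u) = 56 (c(u) = 8*(6 + 1) = 8*7 = 56)
(c(67) - 2906)/(3807 + 1742) = (56 - 2906)/(3807 + 1742) = -2850/5549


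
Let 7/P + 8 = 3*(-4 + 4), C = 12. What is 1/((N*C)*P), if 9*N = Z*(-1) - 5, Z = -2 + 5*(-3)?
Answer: -1/14 ≈ -0.071429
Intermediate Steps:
P = -7/8 (P = 7/(-8 + 3*(-4 + 4)) = 7/(-8 + 3*0) = 7/(-8 + 0) = 7/(-8) = 7*(-⅛) = -7/8 ≈ -0.87500)
Z = -17 (Z = -2 - 15 = -17)
N = 4/3 (N = (-17*(-1) - 5)/9 = (17 - 5)/9 = (⅑)*12 = 4/3 ≈ 1.3333)
1/((N*C)*P) = 1/(((4/3)*12)*(-7/8)) = 1/(16*(-7/8)) = 1/(-14) = -1/14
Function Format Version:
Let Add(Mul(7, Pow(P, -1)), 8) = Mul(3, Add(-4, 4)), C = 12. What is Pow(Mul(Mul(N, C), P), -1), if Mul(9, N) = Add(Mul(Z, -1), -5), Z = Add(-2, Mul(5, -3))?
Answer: Rational(-1, 14) ≈ -0.071429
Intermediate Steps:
P = Rational(-7, 8) (P = Mul(7, Pow(Add(-8, Mul(3, Add(-4, 4))), -1)) = Mul(7, Pow(Add(-8, Mul(3, 0)), -1)) = Mul(7, Pow(Add(-8, 0), -1)) = Mul(7, Pow(-8, -1)) = Mul(7, Rational(-1, 8)) = Rational(-7, 8) ≈ -0.87500)
Z = -17 (Z = Add(-2, -15) = -17)
N = Rational(4, 3) (N = Mul(Rational(1, 9), Add(Mul(-17, -1), -5)) = Mul(Rational(1, 9), Add(17, -5)) = Mul(Rational(1, 9), 12) = Rational(4, 3) ≈ 1.3333)
Pow(Mul(Mul(N, C), P), -1) = Pow(Mul(Mul(Rational(4, 3), 12), Rational(-7, 8)), -1) = Pow(Mul(16, Rational(-7, 8)), -1) = Pow(-14, -1) = Rational(-1, 14)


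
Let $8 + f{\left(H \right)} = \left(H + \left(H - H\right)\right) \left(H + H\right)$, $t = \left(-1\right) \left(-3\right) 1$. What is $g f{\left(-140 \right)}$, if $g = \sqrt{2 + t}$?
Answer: $39192 \sqrt{5} \approx 87636.0$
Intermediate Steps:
$t = 3$ ($t = 3 \cdot 1 = 3$)
$f{\left(H \right)} = -8 + 2 H^{2}$ ($f{\left(H \right)} = -8 + \left(H + \left(H - H\right)\right) \left(H + H\right) = -8 + \left(H + 0\right) 2 H = -8 + H 2 H = -8 + 2 H^{2}$)
$g = \sqrt{5}$ ($g = \sqrt{2 + 3} = \sqrt{5} \approx 2.2361$)
$g f{\left(-140 \right)} = \sqrt{5} \left(-8 + 2 \left(-140\right)^{2}\right) = \sqrt{5} \left(-8 + 2 \cdot 19600\right) = \sqrt{5} \left(-8 + 39200\right) = \sqrt{5} \cdot 39192 = 39192 \sqrt{5}$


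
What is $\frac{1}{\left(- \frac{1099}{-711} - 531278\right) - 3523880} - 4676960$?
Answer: $- \frac{13484687021154151}{2883216239} \approx -4.677 \cdot 10^{6}$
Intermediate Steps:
$\frac{1}{\left(- \frac{1099}{-711} - 531278\right) - 3523880} - 4676960 = \frac{1}{\left(\left(-1099\right) \left(- \frac{1}{711}\right) - 531278\right) - 3523880} - 4676960 = \frac{1}{\left(\frac{1099}{711} - 531278\right) - 3523880} - 4676960 = \frac{1}{- \frac{377737559}{711} - 3523880} - 4676960 = \frac{1}{- \frac{2883216239}{711}} - 4676960 = - \frac{711}{2883216239} - 4676960 = - \frac{13484687021154151}{2883216239}$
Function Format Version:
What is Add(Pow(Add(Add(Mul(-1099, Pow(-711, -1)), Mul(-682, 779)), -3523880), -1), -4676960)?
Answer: Rational(-13484687021154151, 2883216239) ≈ -4.6770e+6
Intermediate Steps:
Add(Pow(Add(Add(Mul(-1099, Pow(-711, -1)), Mul(-682, 779)), -3523880), -1), -4676960) = Add(Pow(Add(Add(Mul(-1099, Rational(-1, 711)), -531278), -3523880), -1), -4676960) = Add(Pow(Add(Add(Rational(1099, 711), -531278), -3523880), -1), -4676960) = Add(Pow(Add(Rational(-377737559, 711), -3523880), -1), -4676960) = Add(Pow(Rational(-2883216239, 711), -1), -4676960) = Add(Rational(-711, 2883216239), -4676960) = Rational(-13484687021154151, 2883216239)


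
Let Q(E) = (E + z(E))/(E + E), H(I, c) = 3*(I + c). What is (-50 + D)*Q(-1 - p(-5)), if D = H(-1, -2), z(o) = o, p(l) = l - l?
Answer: -59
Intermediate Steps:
p(l) = 0
H(I, c) = 3*I + 3*c
D = -9 (D = 3*(-1) + 3*(-2) = -3 - 6 = -9)
Q(E) = 1 (Q(E) = (E + E)/(E + E) = (2*E)/((2*E)) = (2*E)*(1/(2*E)) = 1)
(-50 + D)*Q(-1 - p(-5)) = (-50 - 9)*1 = -59*1 = -59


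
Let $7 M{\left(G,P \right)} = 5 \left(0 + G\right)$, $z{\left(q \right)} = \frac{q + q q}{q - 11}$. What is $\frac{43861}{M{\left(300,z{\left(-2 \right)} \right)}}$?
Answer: $\frac{307027}{1500} \approx 204.68$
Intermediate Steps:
$z{\left(q \right)} = \frac{q + q^{2}}{-11 + q}$
$M{\left(G,P \right)} = \frac{5 G}{7}$ ($M{\left(G,P \right)} = \frac{5 \left(0 + G\right)}{7} = \frac{5 G}{7}$)
$\frac{43861}{M{\left(300,z{\left(-2 \right)} \right)}} = \frac{43861}{\frac{5}{7} \cdot 300} = \frac{43861}{\frac{1500}{7}} = 43861 \cdot \frac{7}{1500} = \frac{307027}{1500}$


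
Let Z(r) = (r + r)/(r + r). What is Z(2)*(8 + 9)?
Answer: 17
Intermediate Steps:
Z(r) = 1 (Z(r) = (2*r)/((2*r)) = (2*r)*(1/(2*r)) = 1)
Z(2)*(8 + 9) = 1*(8 + 9) = 1*17 = 17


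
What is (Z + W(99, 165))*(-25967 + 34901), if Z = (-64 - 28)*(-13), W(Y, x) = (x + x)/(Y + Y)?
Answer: 10699954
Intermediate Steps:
W(Y, x) = x/Y (W(Y, x) = (2*x)/((2*Y)) = (2*x)*(1/(2*Y)) = x/Y)
Z = 1196 (Z = -92*(-13) = 1196)
(Z + W(99, 165))*(-25967 + 34901) = (1196 + 165/99)*(-25967 + 34901) = (1196 + 165*(1/99))*8934 = (1196 + 5/3)*8934 = (3593/3)*8934 = 10699954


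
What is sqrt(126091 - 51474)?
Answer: sqrt(74617) ≈ 273.16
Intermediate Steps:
sqrt(126091 - 51474) = sqrt(74617)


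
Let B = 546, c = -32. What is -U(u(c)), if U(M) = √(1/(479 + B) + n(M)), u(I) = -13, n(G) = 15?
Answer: -124*√41/205 ≈ -3.8731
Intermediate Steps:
U(M) = 124*√41/205 (U(M) = √(1/(479 + 546) + 15) = √(1/1025 + 15) = √(15376/1025) = 124*√41/205)
-U(u(c)) = -124*√41/205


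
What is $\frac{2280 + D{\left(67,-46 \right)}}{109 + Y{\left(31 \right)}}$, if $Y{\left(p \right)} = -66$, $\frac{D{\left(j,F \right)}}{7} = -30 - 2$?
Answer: $\frac{2056}{43} \approx 47.814$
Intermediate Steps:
$D{\left(j,F \right)} = -224$ ($D{\left(j,F \right)} = 7 \left(-30 - 2\right) = 7 \left(-32\right) = -224$)
$\frac{2280 + D{\left(67,-46 \right)}}{109 + Y{\left(31 \right)}} = \frac{2280 - 224}{109 - 66} = \frac{2056}{43}$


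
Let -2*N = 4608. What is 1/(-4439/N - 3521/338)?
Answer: -389376/3306001 ≈ -0.11778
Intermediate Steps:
N = -2304 (N = -½*4608 = -2304)
1/(-4439/N - 3521/338) = 1/(-4439/(-2304) - 3521/338) = 1/(-4439*(-1/2304) - 3521*1/338) = 1/(4439/2304 - 3521/338) = 1/(-3306001/389376) = -389376/3306001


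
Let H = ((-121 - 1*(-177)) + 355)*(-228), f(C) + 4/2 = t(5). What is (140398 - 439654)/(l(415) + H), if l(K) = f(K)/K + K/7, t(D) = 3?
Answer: 217334670/68012377 ≈ 3.1955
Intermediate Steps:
f(C) = 1 (f(C) = -2 + 3 = 1)
l(K) = 1/K + K/7
H = -93708 (H = ((-121 + 177) + 355)*(-228) = (56 + 355)*(-228) = 411*(-228) = -93708)
(140398 - 439654)/(l(415) + H) = (140398 - 439654)/((1/415 + (⅐)*415) - 93708) = -299256/((1/415 + 415/7) - 93708) = -299256/(172232/2905 - 93708) = -299256/(-272049508/2905) = -299256*(-2905/272049508) = 217334670/68012377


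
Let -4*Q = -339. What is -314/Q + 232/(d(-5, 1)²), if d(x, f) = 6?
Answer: 2786/1017 ≈ 2.7394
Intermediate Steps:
Q = 339/4 (Q = -¼*(-339) = 339/4 ≈ 84.750)
-314/Q + 232/(d(-5, 1)²) = -314/339/4 + 232/(6²) = -314*4/339 + 232/36 = -1256/339 + 232*(1/36) = -1256/339 + 58/9 = 2786/1017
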